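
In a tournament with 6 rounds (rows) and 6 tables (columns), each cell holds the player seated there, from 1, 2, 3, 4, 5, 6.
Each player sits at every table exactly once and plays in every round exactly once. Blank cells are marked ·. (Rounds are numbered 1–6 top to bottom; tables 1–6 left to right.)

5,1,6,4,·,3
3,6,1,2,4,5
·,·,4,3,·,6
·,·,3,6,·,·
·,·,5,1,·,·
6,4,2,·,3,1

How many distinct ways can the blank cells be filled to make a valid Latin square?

3

Round 1, table 5: eliminating its round and table leaves {2}.
Round 3, table 1: eliminating its round and table leaves {1, 2}.
Round 3, table 2: eliminating its round and table leaves {2, 5}.
Round 3, table 5: eliminating its round and table leaves {1, 2, 5}.
Round 4, table 1: eliminating its round and table leaves {1, 2, 4}.
Round 4, table 2: eliminating its round and table leaves {2, 5}.
Round 4, table 5: eliminating its round and table leaves {1, 2, 5}.
Round 4, table 6: eliminating its round and table leaves {2, 4}.
Round 5, table 1: eliminating its round and table leaves {2, 4}.
Round 5, table 2: eliminating its round and table leaves {2, 3}.
Round 5, table 5: eliminating its round and table leaves {2, 6}.
Round 5, table 6: eliminating its round and table leaves {2, 4}.
Round 6, table 4: eliminating its round and table leaves {5}.
Enumerating the assignments across these blanks that avoid any round or table repeat gives 3 completions.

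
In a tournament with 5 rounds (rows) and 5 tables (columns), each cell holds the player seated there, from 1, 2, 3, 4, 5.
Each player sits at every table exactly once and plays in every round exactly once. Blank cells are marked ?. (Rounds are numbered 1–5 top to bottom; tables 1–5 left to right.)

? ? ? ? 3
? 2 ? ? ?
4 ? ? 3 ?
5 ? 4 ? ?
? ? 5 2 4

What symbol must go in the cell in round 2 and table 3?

3

Round 4, table 4: round 4 has {4, 5} and table 4 has {2, 3}, leaving only 1.
Round 4, table 2: round 4 has {1, 4, 5} and table 2 has {2}, leaving only 3.
Round 4, table 5: round 4 has {1, 3, 4, 5} and table 5 has {3, 4}, leaving only 2.
Round 5, table 2: round 5 has {2, 4, 5} and table 2 has {2, 3}, leaving only 1.
Round 3, table 2: round 3 has {3, 4} and table 2 has {1, 2, 3}, leaving only 5.
Round 1, table 2: round 1 has {3} and table 2 has {1, 2, 3, 5}, leaving only 4.
Round 1, table 4: round 1 has {3, 4} and table 4 has {1, 2, 3}, leaving only 5.
Round 2, table 4: round 2 has {2} and table 4 has {1, 2, 3, 5}, leaving only 4.
Round 3, table 5: round 3 has {3, 4, 5} and table 5 has {2, 3, 4}, leaving only 1.
Round 2, table 5: round 2 has {2, 4} and table 5 has {1, 2, 3, 4}, leaving only 5.
Round 3, table 3: round 3 has {1, 3, 4, 5} and table 3 has {4, 5}, leaving only 2.
Round 1, table 3: round 1 has {3, 4, 5} and table 3 has {2, 4, 5}, leaving only 1.
Round 2 already has {2, 4, 5} and table 3 already has {1, 2, 4, 5}, so round 2, table 3 must be 3.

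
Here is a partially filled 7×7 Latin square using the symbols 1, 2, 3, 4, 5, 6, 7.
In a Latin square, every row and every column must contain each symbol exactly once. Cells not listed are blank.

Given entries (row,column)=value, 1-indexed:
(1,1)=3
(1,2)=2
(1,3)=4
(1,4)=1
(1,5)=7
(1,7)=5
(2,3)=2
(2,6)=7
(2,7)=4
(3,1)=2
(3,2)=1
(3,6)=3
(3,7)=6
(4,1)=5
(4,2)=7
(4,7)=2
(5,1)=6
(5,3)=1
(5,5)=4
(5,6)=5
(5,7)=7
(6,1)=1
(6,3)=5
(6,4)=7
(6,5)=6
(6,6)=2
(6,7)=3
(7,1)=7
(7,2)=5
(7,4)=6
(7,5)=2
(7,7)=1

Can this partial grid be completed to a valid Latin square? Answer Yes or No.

Row 2, column 1: row 2 together with column 1 already contain {1, 2, 3, 4, 5, 6, 7} — every symbol — so nothing can go there. The grid has no valid completion.

No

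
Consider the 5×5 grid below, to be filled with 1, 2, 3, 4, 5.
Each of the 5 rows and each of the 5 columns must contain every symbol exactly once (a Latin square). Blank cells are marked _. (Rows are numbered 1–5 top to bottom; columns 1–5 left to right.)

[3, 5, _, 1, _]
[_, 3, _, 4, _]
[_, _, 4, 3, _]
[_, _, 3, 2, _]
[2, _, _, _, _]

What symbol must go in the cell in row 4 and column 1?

Row 1, column 3: row 1 has {1, 3, 5} and column 3 has {3, 4}, leaving only 2.
Row 1, column 5: row 1 has {1, 2, 3, 5} and column 5 has {}, leaving only 4.
Row 5, column 4: row 5 has {2} and column 4 has {1, 2, 3, 4}, leaving only 5.
Row 5, column 3: row 5 has {2, 5} and column 3 has {2, 3, 4}, leaving only 1.
Row 2, column 3: row 2 has {3, 4} and column 3 has {1, 2, 3, 4}, leaving only 5.
Row 2, column 1: row 2 has {3, 4, 5} and column 1 has {2, 3}, leaving only 1.
Row 2, column 5: row 2 has {1, 3, 4, 5} and column 5 has {4}, leaving only 2.
Row 3, column 1: row 3 has {3, 4} and column 1 has {1, 2, 3}, leaving only 5.
Row 4 already has {2, 3} and column 1 already has {1, 2, 3, 5}, so row 4, column 1 must be 4.

4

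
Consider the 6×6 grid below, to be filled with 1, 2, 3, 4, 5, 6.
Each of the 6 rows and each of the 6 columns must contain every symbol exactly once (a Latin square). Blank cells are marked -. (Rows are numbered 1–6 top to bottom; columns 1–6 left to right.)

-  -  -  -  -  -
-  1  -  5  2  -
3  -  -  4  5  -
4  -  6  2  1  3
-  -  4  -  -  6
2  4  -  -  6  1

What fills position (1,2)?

Row 2, column 1: row 2 has {1, 2, 5} and column 1 has {2, 3, 4}, leaving only 6.
Row 2, column 3: row 2 has {1, 2, 5, 6} and column 3 has {4, 6}, leaving only 3.
Row 2, column 6: row 2 has {1, 2, 3, 5, 6} and column 6 has {1, 3, 6}, leaving only 4.
Row 3, column 6: row 3 has {3, 4, 5} and column 6 has {1, 3, 4, 6}, leaving only 2.
Row 1, column 6: row 1 has {} and column 6 has {1, 2, 3, 4, 6}, leaving only 5.
Row 1, column 1: row 1 has {5} and column 1 has {2, 3, 4, 6}, leaving only 1.
Row 1, column 3: row 1 has {1, 5} and column 3 has {3, 4, 6}, leaving only 2.
Row 3, column 2: row 3 has {2, 3, 4, 5} and column 2 has {1, 4}, leaving only 6.
Row 1 already has {1, 2, 5} and column 2 already has {1, 4, 6}, so row 1, column 2 must be 3.

3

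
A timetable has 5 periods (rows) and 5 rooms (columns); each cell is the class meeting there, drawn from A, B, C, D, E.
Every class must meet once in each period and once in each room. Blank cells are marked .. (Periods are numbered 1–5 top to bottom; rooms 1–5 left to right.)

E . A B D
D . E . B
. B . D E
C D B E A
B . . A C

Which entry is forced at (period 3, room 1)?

A

Period 3 already has {B, D, E} and room 1 already has {B, C, D, E}, so period 3, room 1 must be A.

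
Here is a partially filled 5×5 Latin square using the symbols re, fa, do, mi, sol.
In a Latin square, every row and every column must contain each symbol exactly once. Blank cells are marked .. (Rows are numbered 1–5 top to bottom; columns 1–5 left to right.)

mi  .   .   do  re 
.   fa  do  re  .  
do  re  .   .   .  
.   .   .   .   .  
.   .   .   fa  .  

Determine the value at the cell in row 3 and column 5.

Row 1, column 2: row 1 has {re, do, mi} and column 2 has {re, fa}, leaving only sol.
Row 1, column 3: row 1 has {re, do, mi, sol} and column 3 has {do}, leaving only fa.
Row 2, column 1: row 2 has {re, fa, do} and column 1 has {do, mi}, leaving only sol.
Row 2, column 5: row 2 has {re, fa, do, sol} and column 5 has {re}, leaving only mi.
Row 5, column 1: row 5 has {fa} and column 1 has {do, mi, sol}, leaving only re.
Row 4, column 1: row 4 has {} and column 1 has {re, do, mi, sol}, leaving only fa.
Row 3, column 5 is narrowed to {fa, sol}.
If it were sol, then row 3, column 4 would be left with no valid symbol.
So row 3, column 5 must be fa.

fa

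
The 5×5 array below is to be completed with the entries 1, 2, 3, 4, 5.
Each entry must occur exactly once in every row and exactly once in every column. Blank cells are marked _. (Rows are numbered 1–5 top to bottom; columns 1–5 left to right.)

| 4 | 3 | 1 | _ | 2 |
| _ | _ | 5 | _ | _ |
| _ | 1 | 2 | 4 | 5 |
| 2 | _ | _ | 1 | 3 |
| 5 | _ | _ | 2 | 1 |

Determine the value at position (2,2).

2

Row 1, column 4: row 1 has {1, 2, 3, 4} and column 4 has {1, 2, 4}, leaving only 5.
Row 2, column 4: row 2 has {5} and column 4 has {1, 2, 4, 5}, leaving only 3.
Row 2, column 1: row 2 has {3, 5} and column 1 has {2, 4, 5}, leaving only 1.
Row 2, column 5: row 2 has {1, 3, 5} and column 5 has {1, 2, 3, 5}, leaving only 4.
Row 2 already has {1, 3, 4, 5} and column 2 already has {1, 3}, so row 2, column 2 must be 2.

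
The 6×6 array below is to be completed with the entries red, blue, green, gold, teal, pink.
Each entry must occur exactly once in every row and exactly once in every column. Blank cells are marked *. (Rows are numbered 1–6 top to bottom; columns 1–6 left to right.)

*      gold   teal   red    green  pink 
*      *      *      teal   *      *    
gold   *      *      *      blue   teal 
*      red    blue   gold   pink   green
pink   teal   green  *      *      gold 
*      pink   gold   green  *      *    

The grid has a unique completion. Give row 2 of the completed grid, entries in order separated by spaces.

green blue pink teal gold red

Row 1, column 1: row 1 has {red, green, gold, teal, pink} and column 1 has {gold, pink}, leaving only blue.
Row 3, column 2: row 3 has {blue, gold, teal} and column 2 has {red, gold, teal, pink}, leaving only green.
Row 2, column 2: row 2 has {teal} and column 2 has {red, green, gold, teal, pink}, leaving only blue.
Row 2, column 6: row 2 has {blue, teal} and column 6 has {green, gold, teal, pink}, leaving only red.
Row 2, column 1: row 2 has {red, blue, teal} and column 1 has {blue, gold, pink}, leaving only green.
Row 2, column 3: row 2 has {red, blue, green, teal} and column 3 has {blue, green, gold, teal}, leaving only pink.
Row 2, column 5: row 2 has {red, blue, green, teal, pink} and column 5 has {blue, green, pink}, leaving only gold.
So row 2 reads: green blue pink teal gold red.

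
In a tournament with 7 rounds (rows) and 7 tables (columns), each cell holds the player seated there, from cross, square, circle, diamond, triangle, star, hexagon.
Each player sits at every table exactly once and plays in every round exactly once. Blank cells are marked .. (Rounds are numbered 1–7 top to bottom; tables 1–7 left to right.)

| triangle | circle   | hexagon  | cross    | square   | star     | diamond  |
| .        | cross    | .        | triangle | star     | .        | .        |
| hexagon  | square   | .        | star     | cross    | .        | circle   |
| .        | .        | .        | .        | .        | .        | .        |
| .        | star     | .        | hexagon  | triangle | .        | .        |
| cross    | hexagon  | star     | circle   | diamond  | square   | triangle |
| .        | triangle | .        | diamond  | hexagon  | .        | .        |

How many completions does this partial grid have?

Round 2, table 1: eliminating its round and table leaves {square, circle, diamond}.
Round 2, table 3: eliminating its round and table leaves {square, circle, diamond}.
Round 2, table 6: eliminating its round and table leaves {circle, diamond, hexagon}.
Round 2, table 7: eliminating its round and table leaves {square, hexagon}.
Round 3, table 3: eliminating its round and table leaves {diamond, triangle}.
Round 3, table 6: eliminating its round and table leaves {diamond, triangle}.
Round 4, table 1: eliminating its round and table leaves {square, circle, diamond, star}.
Round 4, table 2: eliminating its round and table leaves {diamond}.
Round 4, table 3: eliminating its round and table leaves {cross, square, circle, diamond, triangle}.
Round 4, table 4: eliminating its round and table leaves {square}.
Round 4, table 5: eliminating its round and table leaves {circle}.
Round 4, table 6: eliminating its round and table leaves {cross, circle, diamond, triangle, hexagon}.
Round 4, table 7: eliminating its round and table leaves {cross, square, star, hexagon}.
Round 5, table 1: eliminating its round and table leaves {square, circle, diamond}.
Round 5, table 3: eliminating its round and table leaves {cross, square, circle, diamond}.
Round 5, table 6: eliminating its round and table leaves {cross, circle, diamond}.
Round 5, table 7: eliminating its round and table leaves {cross, square}.
Round 7, table 1: eliminating its round and table leaves {square, circle, star}.
Round 7, table 3: eliminating its round and table leaves {cross, square, circle}.
Round 7, table 6: eliminating its round and table leaves {cross, circle}.
Round 7, table 7: eliminating its round and table leaves {cross, square, star}.
Enumerating the assignments across these blanks that avoid any round or table repeat gives 7 completions.

7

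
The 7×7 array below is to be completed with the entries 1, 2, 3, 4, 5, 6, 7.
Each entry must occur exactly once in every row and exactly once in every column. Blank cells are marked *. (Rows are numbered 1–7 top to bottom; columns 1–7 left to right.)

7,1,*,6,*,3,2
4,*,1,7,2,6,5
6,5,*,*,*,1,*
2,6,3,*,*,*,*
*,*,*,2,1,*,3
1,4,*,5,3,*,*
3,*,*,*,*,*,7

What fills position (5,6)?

4

Row 2, column 2: row 2 has {1, 2, 4, 5, 6, 7} and column 2 has {1, 4, 5, 6}, leaving only 3.
Row 3, column 7: row 3 has {1, 5, 6} and column 7 has {2, 3, 5, 7}, leaving only 4.
Row 3, column 4: row 3 has {1, 4, 5, 6} and column 4 has {2, 5, 6, 7}, leaving only 3.
Row 3, column 5: row 3 has {1, 3, 4, 5, 6} and column 5 has {1, 2, 3}, leaving only 7.
Row 3, column 3: row 3 has {1, 3, 4, 5, 6, 7} and column 3 has {1, 3}, leaving only 2.
Row 4, column 7: row 4 has {2, 3, 6} and column 7 has {2, 3, 4, 5, 7}, leaving only 1.
Row 4, column 4: row 4 has {1, 2, 3, 6} and column 4 has {2, 3, 5, 6, 7}, leaving only 4.
Row 4, column 5: row 4 has {1, 2, 3, 4, 6} and column 5 has {1, 2, 3, 7}, leaving only 5.
Row 1, column 5: row 1 has {1, 2, 3, 6, 7} and column 5 has {1, 2, 3, 5, 7}, leaving only 4.
Row 1, column 3: row 1 has {1, 2, 3, 4, 6, 7} and column 3 has {1, 2, 3}, leaving only 5.
Row 4, column 6: row 4 has {1, 2, 3, 4, 5, 6} and column 6 has {1, 3, 6}, leaving only 7.
Row 5, column 1: row 5 has {1, 2, 3} and column 1 has {1, 2, 3, 4, 6, 7}, leaving only 5.
Row 5 already has {1, 2, 3, 5} and column 6 already has {1, 3, 6, 7}, so row 5, column 6 must be 4.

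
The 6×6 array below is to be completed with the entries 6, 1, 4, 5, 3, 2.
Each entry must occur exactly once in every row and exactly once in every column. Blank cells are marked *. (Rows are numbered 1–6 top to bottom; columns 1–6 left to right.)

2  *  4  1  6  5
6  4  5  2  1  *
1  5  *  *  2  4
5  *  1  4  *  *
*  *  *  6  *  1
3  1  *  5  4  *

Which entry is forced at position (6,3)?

2

Row 1, column 2: row 1 has {6, 1, 4, 5, 2} and column 2 has {1, 4, 5}, leaving only 3.
Row 2, column 6: row 2 has {6, 1, 4, 5, 2} and column 6 has {1, 4, 5}, leaving only 3.
Row 3, column 4: row 3 has {1, 4, 5, 2} and column 4 has {6, 1, 4, 5, 2}, leaving only 3.
Row 3, column 3: row 3 has {1, 4, 5, 3, 2} and column 3 has {1, 4, 5}, leaving only 6.
Row 6 already has {1, 4, 5, 3} and column 3 already has {6, 1, 4, 5}, so row 6, column 3 must be 2.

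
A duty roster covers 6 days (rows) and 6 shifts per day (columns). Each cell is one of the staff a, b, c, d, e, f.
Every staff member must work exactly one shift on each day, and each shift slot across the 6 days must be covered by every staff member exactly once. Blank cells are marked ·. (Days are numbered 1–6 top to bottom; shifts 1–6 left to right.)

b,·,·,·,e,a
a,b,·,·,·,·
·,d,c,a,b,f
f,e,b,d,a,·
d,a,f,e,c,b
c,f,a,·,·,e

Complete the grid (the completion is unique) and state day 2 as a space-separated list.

Day 1, shift 2: day 1 has {a, b, e} and shift 2 has {a, b, d, e, f}, leaving only c.
Day 1, shift 3: day 1 has {a, b, c, e} and shift 3 has {a, b, c, f}, leaving only d.
Day 2, shift 3: day 2 has {a, b} and shift 3 has {a, b, c, d, f}, leaving only e.
Day 1, shift 4: day 1 has {a, b, c, d, e} and shift 4 has {a, d, e}, leaving only f.
Day 2, shift 4: day 2 has {a, b, e} and shift 4 has {a, d, e, f}, leaving only c.
Day 2, shift 6: day 2 has {a, b, c, e} and shift 6 has {a, b, e, f}, leaving only d.
Day 2, shift 5: day 2 has {a, b, c, d, e} and shift 5 has {a, b, c, e}, leaving only f.
So day 2 reads: a b e c f d.

a b e c f d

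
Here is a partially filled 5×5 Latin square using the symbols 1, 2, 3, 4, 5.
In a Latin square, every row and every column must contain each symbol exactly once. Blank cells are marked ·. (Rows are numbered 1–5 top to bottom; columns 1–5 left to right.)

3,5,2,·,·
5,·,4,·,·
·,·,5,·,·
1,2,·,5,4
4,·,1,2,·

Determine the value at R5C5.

5

Row 1, column 5: row 1 has {2, 3, 5} and column 5 has {4}, leaving only 1.
Row 1, column 4: row 1 has {1, 2, 3, 5} and column 4 has {2, 5}, leaving only 4.
Row 3, column 1: row 3 has {5} and column 1 has {1, 3, 4, 5}, leaving only 2.
Row 3, column 5: row 3 has {2, 5} and column 5 has {1, 4}, leaving only 3.
Row 5 already has {1, 2, 4} and column 5 already has {1, 3, 4}, so row 5, column 5 must be 5.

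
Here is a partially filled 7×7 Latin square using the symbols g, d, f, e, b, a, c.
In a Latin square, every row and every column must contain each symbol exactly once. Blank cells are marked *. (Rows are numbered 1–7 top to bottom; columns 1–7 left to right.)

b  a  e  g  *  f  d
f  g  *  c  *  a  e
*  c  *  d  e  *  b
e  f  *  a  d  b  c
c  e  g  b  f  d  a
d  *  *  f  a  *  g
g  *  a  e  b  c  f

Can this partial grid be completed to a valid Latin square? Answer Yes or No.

No

Row 2, column 5: row 2 together with column 5 already contain {g, d, f, e, b, a, c} — every symbol — so nothing can go there. The grid has no valid completion.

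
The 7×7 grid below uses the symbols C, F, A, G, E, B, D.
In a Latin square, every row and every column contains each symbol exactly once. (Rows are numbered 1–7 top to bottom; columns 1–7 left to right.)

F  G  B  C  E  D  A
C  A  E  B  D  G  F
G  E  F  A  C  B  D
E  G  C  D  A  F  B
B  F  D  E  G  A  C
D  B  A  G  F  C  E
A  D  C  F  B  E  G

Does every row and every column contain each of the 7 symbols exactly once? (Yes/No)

No

Every row is a permutation, but column 3 contains C twice (at rows 4 and 7).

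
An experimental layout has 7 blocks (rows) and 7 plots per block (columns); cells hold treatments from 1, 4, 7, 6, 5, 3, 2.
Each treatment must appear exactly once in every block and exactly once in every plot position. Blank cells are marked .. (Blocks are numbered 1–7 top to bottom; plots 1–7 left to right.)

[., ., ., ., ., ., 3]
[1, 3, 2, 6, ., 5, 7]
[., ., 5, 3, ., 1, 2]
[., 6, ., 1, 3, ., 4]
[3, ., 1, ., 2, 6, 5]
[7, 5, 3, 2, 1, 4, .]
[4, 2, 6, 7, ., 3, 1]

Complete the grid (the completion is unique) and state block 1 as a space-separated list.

2 1 4 5 6 7 3

Block 2, plot 5: block 2 has {1, 7, 6, 5, 3, 2} and plot 5 has {1, 3, 2}, leaving only 4.
Block 3, plot 1: block 3 has {1, 5, 3, 2} and plot 1 has {1, 4, 7, 3}, leaving only 6.
Block 3, plot 5: block 3 has {1, 6, 5, 3, 2} and plot 5 has {1, 4, 3, 2}, leaving only 7.
Block 3, plot 2: block 3 has {1, 7, 6, 5, 3, 2} and plot 2 has {6, 5, 3, 2}, leaving only 4.
Block 4, plot 3: block 4 has {1, 4, 6, 3} and plot 3 has {1, 6, 5, 3, 2}, leaving only 7.
Block 1, plot 3: block 1 has {3} and plot 3 has {1, 7, 6, 5, 3, 2}, leaving only 4.
Block 1, plot 4: block 1 has {4, 3} and plot 4 has {1, 7, 6, 3, 2}, leaving only 5.
Block 1, plot 1: block 1 has {4, 5, 3} and plot 1 has {1, 4, 7, 6, 3}, leaving only 2.
Block 1, plot 5: block 1 has {4, 5, 3, 2} and plot 5 has {1, 4, 7, 3, 2}, leaving only 6.
Block 1, plot 6: block 1 has {4, 6, 5, 3, 2} and plot 6 has {1, 4, 6, 5, 3}, leaving only 7.
Block 1, plot 2: block 1 has {4, 7, 6, 5, 3, 2} and plot 2 has {4, 6, 5, 3, 2}, leaving only 1.
So block 1 reads: 2 1 4 5 6 7 3.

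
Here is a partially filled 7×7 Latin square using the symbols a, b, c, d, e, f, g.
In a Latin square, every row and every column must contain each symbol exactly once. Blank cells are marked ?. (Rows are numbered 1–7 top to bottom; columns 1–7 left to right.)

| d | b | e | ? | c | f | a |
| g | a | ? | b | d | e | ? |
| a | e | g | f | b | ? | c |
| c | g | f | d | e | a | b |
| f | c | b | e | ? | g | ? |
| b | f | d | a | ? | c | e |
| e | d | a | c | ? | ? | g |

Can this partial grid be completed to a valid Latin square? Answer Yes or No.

Yes

No row or column among the givens repeats a symbol, and propagating forced cells runs into no contradiction.
One valid completion exists (for instance, d b e g c f a / g a c b d e f / a e g f b d c / c g f d e a b / f c b e a g d / b f d a g c e / e d a c f b g).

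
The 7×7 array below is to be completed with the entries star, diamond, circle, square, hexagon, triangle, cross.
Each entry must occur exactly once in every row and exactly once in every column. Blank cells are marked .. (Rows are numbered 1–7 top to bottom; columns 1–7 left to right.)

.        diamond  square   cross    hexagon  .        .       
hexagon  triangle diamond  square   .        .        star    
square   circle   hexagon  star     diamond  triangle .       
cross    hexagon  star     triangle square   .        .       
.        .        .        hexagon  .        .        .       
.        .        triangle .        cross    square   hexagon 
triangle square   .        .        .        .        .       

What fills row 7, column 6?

hexagon

Row 2, column 5: row 2 has {star, diamond, square, hexagon, triangle} and column 5 has {diamond, square, hexagon, cross}, leaving only circle.
Row 2, column 6: row 2 has {star, diamond, circle, square, hexagon, triangle} and column 6 has {square, triangle}, leaving only cross.
Row 3, column 7: row 3 has {star, diamond, circle, square, hexagon, triangle} and column 7 has {star, hexagon}, leaving only cross.
Row 6, column 2: row 6 has {square, hexagon, triangle, cross} and column 2 has {diamond, circle, square, hexagon, triangle}, leaving only star.
Row 5, column 2: row 5 has {hexagon} and column 2 has {star, diamond, circle, square, hexagon, triangle}, leaving only cross.
Row 5, column 3: row 5 has {hexagon, cross} and column 3 has {star, diamond, square, hexagon, triangle}, leaving only circle.
Row 7, column 3: row 7 has {square, triangle} and column 3 has {star, diamond, circle, square, hexagon, triangle}, leaving only cross.
Row 7, column 5: row 7 has {square, triangle, cross} and column 5 has {diamond, circle, square, hexagon, cross}, leaving only star.
Row 5, column 5: row 5 has {circle, hexagon, cross} and column 5 has {star, diamond, circle, square, hexagon, cross}, leaving only triangle.
Row 7, column 6 is narrowed to {diamond, circle, hexagon}.
If it were diamond, then row 5, column 6 would be left with no valid symbol.
If it were circle, then row 5, column 6 would be left with no valid symbol.
So row 7, column 6 must be hexagon.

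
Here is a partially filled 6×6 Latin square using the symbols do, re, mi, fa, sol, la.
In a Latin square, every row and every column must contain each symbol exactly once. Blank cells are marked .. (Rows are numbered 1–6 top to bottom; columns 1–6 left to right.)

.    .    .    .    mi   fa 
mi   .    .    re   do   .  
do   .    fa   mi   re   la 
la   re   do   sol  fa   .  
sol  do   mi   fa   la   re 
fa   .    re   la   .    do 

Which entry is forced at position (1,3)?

Row 1, column 1: row 1 has {mi, fa} and column 1 has {do, mi, fa, sol, la}, leaving only re.
Row 1, column 4: row 1 has {re, mi, fa} and column 4 has {re, mi, fa, sol, la}, leaving only do.
Row 2, column 6: row 2 has {do, re, mi} and column 6 has {do, re, fa, la}, leaving only sol.
Row 2, column 3: row 2 has {do, re, mi, sol} and column 3 has {do, re, mi, fa}, leaving only la.
Row 1 already has {do, re, mi, fa} and column 3 already has {do, re, mi, fa, la}, so row 1, column 3 must be sol.

sol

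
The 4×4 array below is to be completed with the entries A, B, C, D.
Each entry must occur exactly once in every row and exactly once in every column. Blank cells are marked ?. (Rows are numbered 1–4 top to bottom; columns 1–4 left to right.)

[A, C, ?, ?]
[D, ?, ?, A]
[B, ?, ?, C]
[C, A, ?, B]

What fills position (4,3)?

Row 4 already has {A, B, C} and column 3 already has {}, so row 4, column 3 must be D.

D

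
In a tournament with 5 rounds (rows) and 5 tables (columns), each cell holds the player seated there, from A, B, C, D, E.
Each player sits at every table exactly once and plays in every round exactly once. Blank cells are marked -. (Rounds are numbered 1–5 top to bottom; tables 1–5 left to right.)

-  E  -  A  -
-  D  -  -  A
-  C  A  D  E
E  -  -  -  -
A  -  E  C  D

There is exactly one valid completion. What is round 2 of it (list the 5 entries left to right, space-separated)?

C D B E A

Round 3, table 1: round 3 has {A, C, D, E} and table 1 has {A, E}, leaving only B.
Round 2, table 1: round 2 has {A, D} and table 1 has {A, B, E}, leaving only C.
Round 2, table 3: round 2 has {A, C, D} and table 3 has {A, E}, leaving only B.
Round 2, table 4: round 2 has {A, B, C, D} and table 4 has {A, C, D}, leaving only E.
So round 2 reads: C D B E A.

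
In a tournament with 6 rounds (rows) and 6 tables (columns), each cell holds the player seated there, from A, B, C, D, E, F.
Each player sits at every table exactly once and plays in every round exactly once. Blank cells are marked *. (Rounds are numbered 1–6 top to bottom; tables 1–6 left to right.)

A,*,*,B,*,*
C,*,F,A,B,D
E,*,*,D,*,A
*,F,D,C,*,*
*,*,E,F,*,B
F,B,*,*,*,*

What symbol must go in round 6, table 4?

E

Round 6 already has {B, F} and table 4 already has {A, B, C, D, F}, so round 6, table 4 must be E.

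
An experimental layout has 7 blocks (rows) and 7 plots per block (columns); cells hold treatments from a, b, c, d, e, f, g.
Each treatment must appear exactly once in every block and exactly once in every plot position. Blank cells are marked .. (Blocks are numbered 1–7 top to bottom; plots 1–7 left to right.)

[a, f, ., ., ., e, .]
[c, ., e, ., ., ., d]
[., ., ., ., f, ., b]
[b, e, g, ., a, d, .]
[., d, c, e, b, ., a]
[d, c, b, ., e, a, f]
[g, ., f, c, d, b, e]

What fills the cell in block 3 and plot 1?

Block 3 already has {b, f} and plot 1 already has {a, b, c, d, g}, so block 3, plot 1 must be e.

e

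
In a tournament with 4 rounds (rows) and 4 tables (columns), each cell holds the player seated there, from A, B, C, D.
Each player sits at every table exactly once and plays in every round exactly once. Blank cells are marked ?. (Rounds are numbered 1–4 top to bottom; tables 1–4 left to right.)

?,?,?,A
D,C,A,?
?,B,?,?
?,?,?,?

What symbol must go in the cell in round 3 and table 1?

Round 1, table 2: round 1 has {A} and table 2 has {B, C}, leaving only D.
Round 2, table 4: round 2 has {A, C, D} and table 4 has {A}, leaving only B.
Round 4, table 2: round 4 has {} and table 2 has {B, C, D}, leaving only A.
Round 3, table 1 is narrowed to {A, C}.
If it were C, then round 4, table 1 would be left with no valid symbol.
So round 3, table 1 must be A.

A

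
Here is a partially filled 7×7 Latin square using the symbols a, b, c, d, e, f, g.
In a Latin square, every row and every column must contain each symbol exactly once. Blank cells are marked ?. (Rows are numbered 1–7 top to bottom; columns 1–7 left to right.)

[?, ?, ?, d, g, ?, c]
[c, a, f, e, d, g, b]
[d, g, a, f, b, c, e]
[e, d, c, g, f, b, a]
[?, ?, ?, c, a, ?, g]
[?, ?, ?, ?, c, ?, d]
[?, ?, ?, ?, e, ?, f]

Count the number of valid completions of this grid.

13

Row 1, column 1: eliminating its row and column leaves {a, b, f}.
Row 1, column 2: eliminating its row and column leaves {b, e, f}.
Row 1, column 3: eliminating its row and column leaves {b, e}.
Row 1, column 6: eliminating its row and column leaves {a, e, f}.
Row 5, column 1: eliminating its row and column leaves {b, f}.
Row 5, column 2: eliminating its row and column leaves {b, e, f}.
Row 5, column 3: eliminating its row and column leaves {b, d, e}.
Row 5, column 6: eliminating its row and column leaves {d, e, f}.
Row 6, column 1: eliminating its row and column leaves {a, b, f, g}.
Row 6, column 2: eliminating its row and column leaves {b, e, f}.
Row 6, column 3: eliminating its row and column leaves {b, e, g}.
Row 6, column 4: eliminating its row and column leaves {a, b}.
Row 6, column 6: eliminating its row and column leaves {a, e, f}.
Row 7, column 1: eliminating its row and column leaves {a, b, g}.
Row 7, column 2: eliminating its row and column leaves {b, c}.
Row 7, column 3: eliminating its row and column leaves {b, d, g}.
Row 7, column 4: eliminating its row and column leaves {a, b}.
Row 7, column 6: eliminating its row and column leaves {a, d}.
Enumerating the assignments across these blanks that avoid any row or column repeat gives 13 completions.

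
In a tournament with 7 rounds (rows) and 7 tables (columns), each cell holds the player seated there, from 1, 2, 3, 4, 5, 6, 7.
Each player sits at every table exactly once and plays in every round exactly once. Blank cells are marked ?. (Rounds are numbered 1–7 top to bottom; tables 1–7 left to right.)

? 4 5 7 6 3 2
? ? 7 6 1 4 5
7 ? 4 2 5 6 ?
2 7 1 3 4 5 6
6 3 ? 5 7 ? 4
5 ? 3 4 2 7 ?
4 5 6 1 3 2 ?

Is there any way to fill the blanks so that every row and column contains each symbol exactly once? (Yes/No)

No round or table among the givens repeats a symbol, and propagating forced cells runs into no contradiction.
One valid completion exists (for instance, 1 4 5 7 6 3 2 / 3 2 7 6 1 4 5 / 7 1 4 2 5 6 3 / 2 7 1 3 4 5 6 / 6 3 2 5 7 1 4 / 5 6 3 4 2 7 1 / 4 5 6 1 3 2 7).

Yes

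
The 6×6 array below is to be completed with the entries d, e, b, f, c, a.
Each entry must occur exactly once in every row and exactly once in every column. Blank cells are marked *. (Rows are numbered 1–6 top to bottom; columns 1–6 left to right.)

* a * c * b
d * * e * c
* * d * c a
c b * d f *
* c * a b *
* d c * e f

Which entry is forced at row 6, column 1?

a

Row 1, column 5: row 1 has {b, c, a} and column 5 has {e, b, f, c}, leaving only d.
Row 2, column 2: row 2 has {d, e, c} and column 2 has {d, b, c, a}, leaving only f.
Row 2, column 5: row 2 has {d, e, f, c} and column 5 has {d, e, b, f, c}, leaving only a.
Row 2, column 3: row 2 has {d, e, f, c, a} and column 3 has {d, c}, leaving only b.
Row 3, column 2: row 3 has {d, c, a} and column 2 has {d, b, f, c, a}, leaving only e.
Row 4, column 6: row 4 has {d, b, f, c} and column 6 has {b, f, c, a}, leaving only e.
Row 4, column 3: row 4 has {d, e, b, f, c} and column 3 has {d, b, c}, leaving only a.
Row 5, column 6: row 5 has {b, c, a} and column 6 has {e, b, f, c, a}, leaving only d.
Row 6, column 4: row 6 has {d, e, f, c} and column 4 has {d, e, c, a}, leaving only b.
Row 6 already has {d, e, b, f, c} and column 1 already has {d, c}, so row 6, column 1 must be a.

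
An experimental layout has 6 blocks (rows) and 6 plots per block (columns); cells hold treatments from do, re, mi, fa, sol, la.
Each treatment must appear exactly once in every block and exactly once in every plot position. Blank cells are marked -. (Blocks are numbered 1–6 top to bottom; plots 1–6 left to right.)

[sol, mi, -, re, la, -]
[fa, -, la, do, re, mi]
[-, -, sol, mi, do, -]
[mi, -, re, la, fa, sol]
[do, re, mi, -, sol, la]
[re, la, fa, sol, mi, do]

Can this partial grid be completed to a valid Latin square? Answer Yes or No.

Yes

No block or plot among the givens repeats a symbol, and propagating forced cells runs into no contradiction.
One valid completion exists (for instance, sol mi do re la fa / fa sol la do re mi / la fa sol mi do re / mi do re la fa sol / do re mi fa sol la / re la fa sol mi do).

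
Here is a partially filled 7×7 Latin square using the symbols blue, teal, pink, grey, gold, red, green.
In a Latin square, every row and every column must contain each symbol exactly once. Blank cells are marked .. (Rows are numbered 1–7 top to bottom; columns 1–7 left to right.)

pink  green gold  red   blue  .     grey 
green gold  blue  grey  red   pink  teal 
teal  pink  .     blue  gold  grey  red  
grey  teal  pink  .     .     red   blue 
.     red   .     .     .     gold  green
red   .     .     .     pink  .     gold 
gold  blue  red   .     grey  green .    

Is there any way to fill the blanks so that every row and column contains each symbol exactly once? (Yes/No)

No row or column among the givens repeats a symbol, and propagating forced cells runs into no contradiction.
One valid completion exists (for instance, pink green gold red blue teal grey / green gold blue grey red pink teal / teal pink green blue gold grey red / grey teal pink gold green red blue / blue red grey pink teal gold green / red grey teal green pink blue gold / gold blue red teal grey green pink).

Yes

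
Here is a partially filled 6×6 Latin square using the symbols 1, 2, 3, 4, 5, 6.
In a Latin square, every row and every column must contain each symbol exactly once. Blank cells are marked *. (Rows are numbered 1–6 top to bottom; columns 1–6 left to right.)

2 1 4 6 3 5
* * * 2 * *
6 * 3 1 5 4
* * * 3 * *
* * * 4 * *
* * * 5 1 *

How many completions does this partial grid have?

Row 2, column 1: eliminating its row and column leaves {1, 3, 4, 5}.
Row 2, column 2: eliminating its row and column leaves {3, 4, 5, 6}.
Row 2, column 3: eliminating its row and column leaves {1, 5, 6}.
Row 2, column 5: eliminating its row and column leaves {4, 6}.
Row 2, column 6: eliminating its row and column leaves {1, 3, 6}.
Row 3, column 2: eliminating its row and column leaves {2}.
Row 4, column 1: eliminating its row and column leaves {1, 4, 5}.
Row 4, column 2: eliminating its row and column leaves {2, 4, 5, 6}.
Row 4, column 3: eliminating its row and column leaves {1, 2, 5, 6}.
Row 4, column 5: eliminating its row and column leaves {2, 4, 6}.
Row 4, column 6: eliminating its row and column leaves {1, 2, 6}.
Row 5, column 1: eliminating its row and column leaves {1, 3, 5}.
Row 5, column 2: eliminating its row and column leaves {2, 3, 5, 6}.
Row 5, column 3: eliminating its row and column leaves {1, 2, 5, 6}.
Row 5, column 5: eliminating its row and column leaves {2, 6}.
Row 5, column 6: eliminating its row and column leaves {1, 2, 3, 6}.
Row 6, column 1: eliminating its row and column leaves {3, 4}.
Row 6, column 2: eliminating its row and column leaves {2, 3, 4, 6}.
Row 6, column 3: eliminating its row and column leaves {2, 6}.
Row 6, column 6: eliminating its row and column leaves {2, 3, 6}.
Enumerating the assignments across these blanks that avoid any row or column repeat gives 48 completions.

48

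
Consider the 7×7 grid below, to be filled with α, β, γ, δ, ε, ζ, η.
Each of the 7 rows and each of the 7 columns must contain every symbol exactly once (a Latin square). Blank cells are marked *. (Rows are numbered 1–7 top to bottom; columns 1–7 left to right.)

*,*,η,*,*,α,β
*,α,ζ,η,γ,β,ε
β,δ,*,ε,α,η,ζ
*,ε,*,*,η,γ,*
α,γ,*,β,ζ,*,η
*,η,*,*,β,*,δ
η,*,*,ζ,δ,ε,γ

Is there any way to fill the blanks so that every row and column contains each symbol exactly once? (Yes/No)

No

Row 1, column 2: row 1 has {α, β, η} and column 2 has {α, γ, δ, ε, η}, so it must be ζ.
Row 1, column 5: row 1 has {α, β, ζ, η} and column 5 has {α, β, γ, δ, ζ, η}, so it must be ε.
Row 2, column 1: row 2 has {α, β, γ, ε, ζ, η} and column 1 has {α, β, η}, so it must be δ.
Row 1, column 1: row 1 has {α, β, ε, ζ, η} and column 1 has {α, β, δ, η}, so it must be γ.
Row 1, column 4: row 1 has {α, β, γ, ε, ζ, η} and column 4 has {β, ε, ζ, η}, so it must be δ.
Row 3, column 3: row 3 has {α, β, δ, ε, ζ, η} and column 3 has {ζ, η}, so it must be γ.
Row 4, column 1: row 4 has {γ, ε, η} and column 1 has {α, β, γ, δ, η}, so it must be ζ.
Row 4, column 4: row 4 has {γ, ε, ζ, η} and column 4 has {β, δ, ε, ζ, η}, so it must be α.
Now row 4, column 7: row 4 together with column 7 already contain {α, β, γ, δ, ε, ζ, η} — every symbol — so nothing can go there. The grid has no valid completion.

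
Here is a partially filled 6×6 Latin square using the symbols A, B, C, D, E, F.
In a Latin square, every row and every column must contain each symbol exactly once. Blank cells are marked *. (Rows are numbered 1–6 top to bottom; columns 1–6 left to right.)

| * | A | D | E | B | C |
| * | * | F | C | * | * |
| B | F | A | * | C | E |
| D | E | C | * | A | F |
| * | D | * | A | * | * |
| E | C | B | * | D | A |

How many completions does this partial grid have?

Row 1, column 1: eliminating its row and column leaves {F}.
Row 2, column 1: eliminating its row and column leaves {A}.
Row 2, column 2: eliminating its row and column leaves {B}.
Row 2, column 5: eliminating its row and column leaves {E}.
Row 2, column 6: eliminating its row and column leaves {B, D}.
Row 3, column 4: eliminating its row and column leaves {D}.
Row 4, column 4: eliminating its row and column leaves {B}.
Row 5, column 1: eliminating its row and column leaves {C, F}.
Row 5, column 3: eliminating its row and column leaves {E}.
Row 5, column 5: eliminating its row and column leaves {E, F}.
Row 5, column 6: eliminating its row and column leaves {B}.
Row 6, column 4: eliminating its row and column leaves {F}.
Only one assignment across all blanks avoids any row or column repeat, giving 1 completion.

1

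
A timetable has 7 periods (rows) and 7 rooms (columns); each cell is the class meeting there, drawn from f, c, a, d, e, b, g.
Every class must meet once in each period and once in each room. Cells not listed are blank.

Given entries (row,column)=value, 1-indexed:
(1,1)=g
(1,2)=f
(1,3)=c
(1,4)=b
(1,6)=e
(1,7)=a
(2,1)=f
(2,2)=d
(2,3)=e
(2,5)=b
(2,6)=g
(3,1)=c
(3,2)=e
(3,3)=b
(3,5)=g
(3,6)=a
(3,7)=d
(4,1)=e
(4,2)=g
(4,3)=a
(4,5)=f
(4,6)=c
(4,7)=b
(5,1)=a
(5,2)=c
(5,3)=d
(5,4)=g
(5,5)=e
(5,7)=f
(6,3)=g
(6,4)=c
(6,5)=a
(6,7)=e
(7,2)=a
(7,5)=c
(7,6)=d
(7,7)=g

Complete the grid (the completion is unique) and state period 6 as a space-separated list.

Period 6, room 2: period 6 has {c, a, e, g} and room 2 has {f, c, a, d, e, g}, leaving only b.
Period 6, room 1: period 6 has {c, a, e, b, g} and room 1 has {f, c, a, e, g}, leaving only d.
Period 6, room 6: period 6 has {c, a, d, e, b, g} and room 6 has {c, a, d, e, g}, leaving only f.
So period 6 reads: d b g c a f e.

d b g c a f e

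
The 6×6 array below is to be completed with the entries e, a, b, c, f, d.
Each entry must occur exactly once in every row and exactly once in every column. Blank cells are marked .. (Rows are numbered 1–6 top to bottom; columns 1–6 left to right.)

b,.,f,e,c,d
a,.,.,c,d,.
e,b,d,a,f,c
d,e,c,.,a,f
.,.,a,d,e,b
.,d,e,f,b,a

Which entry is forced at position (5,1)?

Row 1, column 2: row 1 has {e, b, c, f, d} and column 2 has {e, b, d}, leaving only a.
Row 2, column 2: row 2 has {a, c, d} and column 2 has {e, a, b, d}, leaving only f.
Row 2, column 3: row 2 has {a, c, f, d} and column 3 has {e, a, c, f, d}, leaving only b.
Row 2, column 6: row 2 has {a, b, c, f, d} and column 6 has {a, b, c, f, d}, leaving only e.
Row 4, column 4: row 4 has {e, a, c, f, d} and column 4 has {e, a, c, f, d}, leaving only b.
Row 5, column 2: row 5 has {e, a, b, d} and column 2 has {e, a, b, f, d}, leaving only c.
Row 5 already has {e, a, b, c, d} and column 1 already has {e, a, b, d}, so row 5, column 1 must be f.

f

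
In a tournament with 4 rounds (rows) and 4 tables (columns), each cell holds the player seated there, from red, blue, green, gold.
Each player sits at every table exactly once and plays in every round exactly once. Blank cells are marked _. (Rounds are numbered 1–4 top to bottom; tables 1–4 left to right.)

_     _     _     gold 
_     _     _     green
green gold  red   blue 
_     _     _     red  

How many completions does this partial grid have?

4

Round 1, table 1: eliminating its round and table leaves {red, blue}.
Round 1, table 2: eliminating its round and table leaves {red, blue, green}.
Round 1, table 3: eliminating its round and table leaves {blue, green}.
Round 2, table 1: eliminating its round and table leaves {red, blue, gold}.
Round 2, table 2: eliminating its round and table leaves {red, blue}.
Round 2, table 3: eliminating its round and table leaves {blue, gold}.
Round 4, table 1: eliminating its round and table leaves {blue, gold}.
Round 4, table 2: eliminating its round and table leaves {blue, green}.
Round 4, table 3: eliminating its round and table leaves {blue, green, gold}.
Enumerating the assignments across these blanks that avoid any round or table repeat gives 4 completions.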